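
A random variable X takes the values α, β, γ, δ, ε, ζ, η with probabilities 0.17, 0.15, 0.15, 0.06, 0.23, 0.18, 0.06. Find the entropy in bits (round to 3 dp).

2.676 bits

H = −Σ pᵢ log₂ pᵢ.
−0.17·log₂(0.17) = 0.4346
−0.15·log₂(0.15) = 0.4105
−0.15·log₂(0.15) = 0.4105
−0.06·log₂(0.06) = 0.2435
−0.23·log₂(0.23) = 0.4877
−0.18·log₂(0.18) = 0.4453
−0.06·log₂(0.06) = 0.2435
Sum ≈ 2.6757 → 2.676 bits.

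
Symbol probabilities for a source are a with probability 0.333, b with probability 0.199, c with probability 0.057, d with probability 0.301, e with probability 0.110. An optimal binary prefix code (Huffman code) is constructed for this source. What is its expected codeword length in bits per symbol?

Repeatedly combine the two least-probable nodes; the expected code length is the sum of the merged weights.
merge 57/1000 + 11/100 → 167/1000
merge 167/1000 + 199/1000 → 183/500
merge 301/1000 + 333/1000 → 317/500
merge 183/500 + 317/500 → 1
L = 167/1000 + 183/500 + 317/500 + 1 = 2167/1000 = 2.167 bits/symbol.

2.167 bits/symbol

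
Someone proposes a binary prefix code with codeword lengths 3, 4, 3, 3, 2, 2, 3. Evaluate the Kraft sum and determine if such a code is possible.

1.0625; no

With common denominator 2^4 = 16: Σ 2^(−ℓᵢ) = 2/16 + 1/16 + 2/16 + 2/16 + 4/16 + 4/16 + 2/16 = 17/16 = 1.0625.
Kraft's inequality requires Σ ≤ 1; here Σ = 1.0625 > 1, so no such prefix code exists.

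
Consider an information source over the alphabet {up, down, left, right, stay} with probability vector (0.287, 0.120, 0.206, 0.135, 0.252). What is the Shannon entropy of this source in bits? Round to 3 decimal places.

H = −Σ pᵢ log₂ pᵢ.
−0.287·log₂(0.287) = 0.5169
−0.120·log₂(0.120) = 0.3671
−0.206·log₂(0.206) = 0.4695
−0.135·log₂(0.135) = 0.3900
−0.252·log₂(0.252) = 0.5011
Sum ≈ 2.2446 → 2.245 bits.

2.245 bits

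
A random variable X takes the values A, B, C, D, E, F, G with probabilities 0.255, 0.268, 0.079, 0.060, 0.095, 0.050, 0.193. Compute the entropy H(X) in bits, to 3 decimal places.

H = −Σ pᵢ log₂ pᵢ.
−0.255·log₂(0.255) = 0.5027
−0.268·log₂(0.268) = 0.5091
−0.079·log₂(0.079) = 0.2893
−0.060·log₂(0.060) = 0.2435
−0.095·log₂(0.095) = 0.3226
−0.050·log₂(0.050) = 0.2161
−0.193·log₂(0.193) = 0.4581
Sum ≈ 2.5414 → 2.541 bits.

2.541 bits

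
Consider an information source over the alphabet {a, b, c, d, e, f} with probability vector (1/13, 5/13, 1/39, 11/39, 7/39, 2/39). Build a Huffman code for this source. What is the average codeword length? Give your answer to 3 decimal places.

2.179 bits/symbol

Repeatedly combine the two least-probable nodes; the expected code length is the sum of the merged weights.
merge 1/39 + 2/39 → 1/13
merge 1/13 + 1/13 → 2/13
merge 2/13 + 7/39 → 1/3
merge 11/39 + 1/3 → 8/13
merge 5/13 + 8/13 → 1
L = 1/13 + 2/13 + 1/3 + 8/13 + 1 = 85/39 ≈ 2.179 bits/symbol.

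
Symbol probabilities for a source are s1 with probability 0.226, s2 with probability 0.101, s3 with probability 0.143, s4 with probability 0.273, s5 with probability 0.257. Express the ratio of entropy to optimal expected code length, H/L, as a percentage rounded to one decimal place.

99.6%

Entropy H = −Σ p log₂ p ≈ 2.2353 bits.
Huffman merges: 101/1000+143/1000→61/250; 113/500+61/250→47/100; 257/1000+273/1000→53/100; 47/100+53/100→1. L = 561/250 ≈ 2.2440.
Efficiency = H/L = 2.2353/2.2440 = 99.6%.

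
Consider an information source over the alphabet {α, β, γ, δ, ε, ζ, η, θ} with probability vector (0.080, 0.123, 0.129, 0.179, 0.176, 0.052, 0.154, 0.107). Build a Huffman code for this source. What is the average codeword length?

Repeatedly combine the two least-probable nodes; the expected code length is the sum of the merged weights.
merge 13/250 + 2/25 → 33/250
merge 107/1000 + 123/1000 → 23/100
merge 129/1000 + 33/250 → 261/1000
merge 77/500 + 22/125 → 33/100
merge 179/1000 + 23/100 → 409/1000
merge 261/1000 + 33/100 → 591/1000
merge 409/1000 + 591/1000 → 1
L = 33/250 + 23/100 + 261/1000 + 33/100 + 409/1000 + 591/1000 + 1 = 2953/1000 = 2.953 bits/symbol.

2.953 bits/symbol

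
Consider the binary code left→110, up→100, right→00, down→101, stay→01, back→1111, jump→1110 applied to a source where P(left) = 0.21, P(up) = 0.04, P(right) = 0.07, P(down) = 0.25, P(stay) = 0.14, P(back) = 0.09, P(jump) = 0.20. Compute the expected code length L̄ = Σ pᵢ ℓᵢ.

3.08 bits/symbol

L̄ = Σ pᵢ·ℓᵢ = 0.21·3 + 0.04·3 + 0.07·2 + 0.25·3 + 0.14·2 + 0.09·4 + 0.20·4 = 3.08 bits/symbol.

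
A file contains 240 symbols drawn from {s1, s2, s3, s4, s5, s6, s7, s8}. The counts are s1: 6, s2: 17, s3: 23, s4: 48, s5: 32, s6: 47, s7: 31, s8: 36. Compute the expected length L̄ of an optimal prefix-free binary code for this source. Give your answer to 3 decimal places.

2.892 bits/symbol

Probabilities are the counts divided by 240.
Repeatedly combine the two least-probable nodes; the expected code length is the sum of the merged weights.
merge 1/40 + 17/240 → 23/240
merge 23/240 + 23/240 → 23/120
merge 31/240 + 2/15 → 21/80
merge 3/20 + 23/120 → 41/120
merge 47/240 + 1/5 → 19/48
merge 21/80 + 41/120 → 29/48
merge 19/48 + 29/48 → 1
L = 23/240 + 23/120 + 21/80 + 41/120 + 19/48 + 29/48 + 1 = 347/120 ≈ 2.892 bits/symbol.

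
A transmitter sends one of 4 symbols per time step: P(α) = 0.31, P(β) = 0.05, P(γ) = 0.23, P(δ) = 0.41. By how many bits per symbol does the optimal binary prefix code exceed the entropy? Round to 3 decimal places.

0.115 bits

Entropy H = −Σ p log₂ p ≈ 1.7549 bits.
Huffman merges: 1/20+23/100→7/25; 7/25+31/100→59/100; 41/100+59/100→1. L = 187/100 ≈ 1.8700.
L − H = 1.8700 − 1.7549 = 0.115 bits.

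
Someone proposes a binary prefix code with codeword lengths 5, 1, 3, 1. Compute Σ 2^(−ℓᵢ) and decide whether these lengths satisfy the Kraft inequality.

With common denominator 2^5 = 32: Σ 2^(−ℓᵢ) = 1/32 + 16/32 + 4/32 + 16/32 = 37/32 = 1.15625.
Kraft's inequality requires Σ ≤ 1; here Σ = 1.15625 > 1, so no such prefix code exists.

1.15625; no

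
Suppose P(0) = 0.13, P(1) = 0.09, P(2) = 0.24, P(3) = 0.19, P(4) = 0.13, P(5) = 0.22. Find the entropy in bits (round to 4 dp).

2.5079 bits

H = −Σ pᵢ log₂ pᵢ.
−0.13·log₂(0.13) = 0.3826
−0.09·log₂(0.09) = 0.3127
−0.24·log₂(0.24) = 0.4941
−0.19·log₂(0.19) = 0.4552
−0.13·log₂(0.13) = 0.3826
−0.22·log₂(0.22) = 0.4806
Sum ≈ 2.5079 → 2.5079 bits.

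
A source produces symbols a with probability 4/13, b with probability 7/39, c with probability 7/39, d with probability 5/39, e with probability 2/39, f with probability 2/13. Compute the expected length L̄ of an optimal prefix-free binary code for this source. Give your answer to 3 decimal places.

Repeatedly combine the two least-probable nodes; the expected code length is the sum of the merged weights.
merge 2/39 + 5/39 → 7/39
merge 2/13 + 7/39 → 1/3
merge 7/39 + 7/39 → 14/39
merge 4/13 + 1/3 → 25/39
merge 14/39 + 25/39 → 1
L = 7/39 + 1/3 + 14/39 + 25/39 + 1 = 98/39 ≈ 2.513 bits/symbol.

2.513 bits/symbol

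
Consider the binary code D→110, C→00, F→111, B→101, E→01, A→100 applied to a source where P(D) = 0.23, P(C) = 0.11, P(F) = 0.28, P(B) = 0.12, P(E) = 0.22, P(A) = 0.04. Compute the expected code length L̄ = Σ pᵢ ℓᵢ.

L̄ = Σ pᵢ·ℓᵢ = 0.23·3 + 0.11·2 + 0.28·3 + 0.12·3 + 0.22·2 + 0.04·3 = 2.67 bits/symbol.

2.67 bits/symbol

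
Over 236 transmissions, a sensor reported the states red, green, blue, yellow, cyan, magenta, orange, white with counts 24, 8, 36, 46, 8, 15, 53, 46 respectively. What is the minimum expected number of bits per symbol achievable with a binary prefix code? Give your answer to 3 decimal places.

2.780 bits/symbol

Probabilities are the counts divided by 236.
Repeatedly combine the two least-probable nodes; the expected code length is the sum of the merged weights.
merge 2/59 + 2/59 → 4/59
merge 15/236 + 4/59 → 31/236
merge 6/59 + 31/236 → 55/236
merge 9/59 + 23/118 → 41/118
merge 23/118 + 53/236 → 99/236
merge 55/236 + 41/118 → 137/236
merge 99/236 + 137/236 → 1
L = 4/59 + 31/236 + 55/236 + 41/118 + 99/236 + 137/236 + 1 = 164/59 ≈ 2.780 bits/symbol.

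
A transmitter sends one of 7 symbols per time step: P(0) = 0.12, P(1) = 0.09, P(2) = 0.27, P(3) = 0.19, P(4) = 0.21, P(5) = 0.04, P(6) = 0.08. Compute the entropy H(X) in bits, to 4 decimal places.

2.5951 bits

H = −Σ pᵢ log₂ pᵢ.
−0.12·log₂(0.12) = 0.3671
−0.09·log₂(0.09) = 0.3127
−0.27·log₂(0.27) = 0.5100
−0.19·log₂(0.19) = 0.4552
−0.21·log₂(0.21) = 0.4728
−0.04·log₂(0.04) = 0.1858
−0.08·log₂(0.08) = 0.2915
Sum ≈ 2.5951 → 2.5951 bits.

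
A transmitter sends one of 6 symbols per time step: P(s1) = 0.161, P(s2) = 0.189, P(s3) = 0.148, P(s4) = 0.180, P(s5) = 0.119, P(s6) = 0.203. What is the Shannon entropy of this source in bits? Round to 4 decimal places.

H = −Σ pᵢ log₂ pᵢ.
−0.161·log₂(0.161) = 0.4242
−0.189·log₂(0.189) = 0.4543
−0.148·log₂(0.148) = 0.4079
−0.180·log₂(0.180) = 0.4453
−0.119·log₂(0.119) = 0.3654
−0.203·log₂(0.203) = 0.4670
Sum ≈ 2.5642 → 2.5642 bits.

2.5642 bits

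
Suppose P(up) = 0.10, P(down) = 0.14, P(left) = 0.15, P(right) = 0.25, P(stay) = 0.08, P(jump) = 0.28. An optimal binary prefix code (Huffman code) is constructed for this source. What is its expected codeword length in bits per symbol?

2.47 bits/symbol

Repeatedly combine the two least-probable nodes; the expected code length is the sum of the merged weights.
merge 2/25 + 1/10 → 9/50
merge 7/50 + 3/20 → 29/100
merge 9/50 + 1/4 → 43/100
merge 7/25 + 29/100 → 57/100
merge 43/100 + 57/100 → 1
L = 9/50 + 29/100 + 43/100 + 57/100 + 1 = 247/100 = 2.47 bits/symbol.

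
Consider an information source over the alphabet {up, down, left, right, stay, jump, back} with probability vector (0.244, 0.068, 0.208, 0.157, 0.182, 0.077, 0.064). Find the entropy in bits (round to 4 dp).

2.6368 bits

H = −Σ pᵢ log₂ pᵢ.
−0.244·log₂(0.244) = 0.4966
−0.068·log₂(0.068) = 0.2637
−0.208·log₂(0.208) = 0.4712
−0.157·log₂(0.157) = 0.4194
−0.182·log₂(0.182) = 0.4474
−0.077·log₂(0.077) = 0.2848
−0.064·log₂(0.064) = 0.2538
Sum ≈ 2.6368 → 2.6368 bits.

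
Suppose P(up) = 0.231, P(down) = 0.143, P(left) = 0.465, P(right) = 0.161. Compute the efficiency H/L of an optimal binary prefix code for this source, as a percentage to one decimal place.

Entropy H = −Σ p log₂ p ≈ 1.8275 bits.
Huffman merges: 143/1000+161/1000→38/125; 231/1000+38/125→107/200; 93/200+107/200→1. L = 1839/1000 ≈ 1.8390.
Efficiency = H/L = 1.8275/1.8390 = 99.4%.

99.4%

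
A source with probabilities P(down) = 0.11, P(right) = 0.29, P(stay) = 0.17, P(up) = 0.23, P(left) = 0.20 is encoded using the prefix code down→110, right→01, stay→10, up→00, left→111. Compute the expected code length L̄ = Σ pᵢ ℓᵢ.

L̄ = Σ pᵢ·ℓᵢ = 0.11·3 + 0.29·2 + 0.17·2 + 0.23·2 + 0.20·3 = 2.31 bits/symbol.

2.31 bits/symbol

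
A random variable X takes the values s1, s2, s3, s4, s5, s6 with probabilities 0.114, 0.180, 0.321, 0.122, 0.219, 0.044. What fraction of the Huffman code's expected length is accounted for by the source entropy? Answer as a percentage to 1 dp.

Entropy H = −Σ p log₂ p ≈ 2.3771 bits.
Huffman merges: 11/250+57/500→79/500; 61/500+79/500→7/25; 9/50+219/1000→399/1000; 7/25+321/1000→601/1000; 399/1000+601/1000→1. L = 1219/500 ≈ 2.4380.
Efficiency = H/L = 2.3771/2.4380 = 97.5%.

97.5%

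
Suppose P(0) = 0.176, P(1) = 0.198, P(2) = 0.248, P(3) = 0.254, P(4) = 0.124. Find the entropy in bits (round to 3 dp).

2.278 bits

H = −Σ pᵢ log₂ pᵢ.
−0.176·log₂(0.176) = 0.4411
−0.198·log₂(0.198) = 0.4626
−0.248·log₂(0.248) = 0.4989
−0.254·log₂(0.254) = 0.5022
−0.124·log₂(0.124) = 0.3734
Sum ≈ 2.2782 → 2.278 bits.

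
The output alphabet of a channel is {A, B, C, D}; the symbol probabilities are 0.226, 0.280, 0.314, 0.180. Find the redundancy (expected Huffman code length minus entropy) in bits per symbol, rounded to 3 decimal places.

0.031 bits

Entropy H = −Σ p log₂ p ≈ 1.9692 bits.
Huffman merges: 9/50+113/500→203/500; 7/25+157/500→297/500; 203/500+297/500→1. L = 2 ≈ 2.0000.
L − H = 2.0000 − 1.9692 = 0.031 bits.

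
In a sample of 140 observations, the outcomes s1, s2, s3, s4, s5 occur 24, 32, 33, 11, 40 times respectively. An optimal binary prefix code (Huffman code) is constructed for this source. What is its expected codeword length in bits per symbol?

2.25 bits/symbol

Probabilities are the counts divided by 140.
Repeatedly combine the two least-probable nodes; the expected code length is the sum of the merged weights.
merge 11/140 + 6/35 → 1/4
merge 8/35 + 33/140 → 13/28
merge 1/4 + 2/7 → 15/28
merge 13/28 + 15/28 → 1
L = 1/4 + 13/28 + 15/28 + 1 = 9/4 = 2.25 bits/symbol.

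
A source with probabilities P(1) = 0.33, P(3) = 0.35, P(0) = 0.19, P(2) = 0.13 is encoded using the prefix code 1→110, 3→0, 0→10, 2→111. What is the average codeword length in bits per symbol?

L̄ = Σ pᵢ·ℓᵢ = 0.33·3 + 0.35·1 + 0.19·2 + 0.13·3 = 2.11 bits/symbol.

2.11 bits/symbol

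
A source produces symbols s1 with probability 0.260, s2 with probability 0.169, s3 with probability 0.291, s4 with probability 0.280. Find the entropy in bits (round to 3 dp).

1.971 bits

H = −Σ pᵢ log₂ pᵢ.
−0.260·log₂(0.260) = 0.5053
−0.169·log₂(0.169) = 0.4335
−0.291·log₂(0.291) = 0.5182
−0.280·log₂(0.280) = 0.5142
Sum ≈ 1.9712 → 1.971 bits.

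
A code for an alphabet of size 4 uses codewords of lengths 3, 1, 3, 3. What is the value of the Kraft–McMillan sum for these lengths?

With common denominator 2^3 = 8: Σ 2^(−ℓᵢ) = 1/8 + 4/8 + 1/8 + 1/8 = 7/8 = 0.875.

0.875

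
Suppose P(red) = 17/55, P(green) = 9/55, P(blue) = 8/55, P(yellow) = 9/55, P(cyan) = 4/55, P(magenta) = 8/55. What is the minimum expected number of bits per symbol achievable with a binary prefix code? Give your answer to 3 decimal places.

Repeatedly combine the two least-probable nodes; the expected code length is the sum of the merged weights.
merge 4/55 + 8/55 → 12/55
merge 8/55 + 9/55 → 17/55
merge 9/55 + 12/55 → 21/55
merge 17/55 + 17/55 → 34/55
merge 21/55 + 34/55 → 1
L = 12/55 + 17/55 + 21/55 + 34/55 + 1 = 139/55 ≈ 2.527 bits/symbol.

2.527 bits/symbol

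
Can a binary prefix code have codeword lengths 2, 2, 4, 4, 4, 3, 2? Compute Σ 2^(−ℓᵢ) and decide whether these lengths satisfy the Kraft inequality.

1.0625; no

With common denominator 2^4 = 16: Σ 2^(−ℓᵢ) = 4/16 + 4/16 + 1/16 + 1/16 + 1/16 + 2/16 + 4/16 = 17/16 = 1.0625.
Kraft's inequality requires Σ ≤ 1; here Σ = 1.0625 > 1, so no such prefix code exists.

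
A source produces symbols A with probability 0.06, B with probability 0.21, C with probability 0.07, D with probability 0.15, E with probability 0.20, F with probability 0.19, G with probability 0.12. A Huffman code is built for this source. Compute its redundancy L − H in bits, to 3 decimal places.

Entropy H = −Σ p log₂ p ≈ 2.6821 bits.
Huffman merges: 3/50+7/100→13/100; 3/25+13/100→1/4; 3/20+19/100→17/50; 1/5+21/100→41/100; 1/4+17/50→59/100; 41/100+59/100→1. L = 68/25 ≈ 2.7200.
L − H = 2.7200 − 2.6821 = 0.038 bits.

0.038 bits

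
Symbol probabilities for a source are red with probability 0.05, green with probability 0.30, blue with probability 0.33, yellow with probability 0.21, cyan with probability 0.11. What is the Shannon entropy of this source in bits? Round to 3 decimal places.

2.088 bits

H = −Σ pᵢ log₂ pᵢ.
−0.05·log₂(0.05) = 0.2161
−0.30·log₂(0.30) = 0.5211
−0.33·log₂(0.33) = 0.5278
−0.21·log₂(0.21) = 0.4728
−0.11·log₂(0.11) = 0.3503
Sum ≈ 2.0881 → 2.088 bits.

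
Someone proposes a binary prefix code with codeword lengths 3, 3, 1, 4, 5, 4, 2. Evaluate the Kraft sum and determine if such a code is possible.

With common denominator 2^5 = 32: Σ 2^(−ℓᵢ) = 4/32 + 4/32 + 16/32 + 2/32 + 1/32 + 2/32 + 8/32 = 37/32 = 1.15625.
Kraft's inequality requires Σ ≤ 1; here Σ = 1.15625 > 1, so no such prefix code exists.

1.15625; no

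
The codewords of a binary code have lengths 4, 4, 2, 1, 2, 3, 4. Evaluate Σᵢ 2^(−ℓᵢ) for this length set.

1.3125

With common denominator 2^4 = 16: Σ 2^(−ℓᵢ) = 1/16 + 1/16 + 4/16 + 8/16 + 4/16 + 2/16 + 1/16 = 21/16 = 1.3125.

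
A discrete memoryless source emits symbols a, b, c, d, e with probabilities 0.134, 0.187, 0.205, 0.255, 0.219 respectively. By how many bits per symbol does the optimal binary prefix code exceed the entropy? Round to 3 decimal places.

0.029 bits

Entropy H = −Σ p log₂ p ≈ 2.2921 bits.
Huffman merges: 67/500+187/1000→321/1000; 41/200+219/1000→53/125; 51/200+321/1000→72/125; 53/125+72/125→1. L = 2321/1000 ≈ 2.3210.
L − H = 2.3210 − 2.2921 = 0.029 bits.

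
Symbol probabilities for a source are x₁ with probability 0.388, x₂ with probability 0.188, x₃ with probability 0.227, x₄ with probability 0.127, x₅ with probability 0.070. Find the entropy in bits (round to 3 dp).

2.116 bits

H = −Σ pᵢ log₂ pᵢ.
−0.388·log₂(0.388) = 0.5300
−0.188·log₂(0.188) = 0.4533
−0.227·log₂(0.227) = 0.4856
−0.127·log₂(0.127) = 0.3781
−0.070·log₂(0.070) = 0.2686
Sum ≈ 2.1155 → 2.116 bits.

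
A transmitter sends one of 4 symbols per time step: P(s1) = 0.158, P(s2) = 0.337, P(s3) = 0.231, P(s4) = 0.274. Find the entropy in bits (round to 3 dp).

1.950 bits

H = −Σ pᵢ log₂ pᵢ.
−0.158·log₂(0.158) = 0.4206
−0.337·log₂(0.337) = 0.5288
−0.231·log₂(0.231) = 0.4883
−0.274·log₂(0.274) = 0.5118
Sum ≈ 1.9495 → 1.950 bits.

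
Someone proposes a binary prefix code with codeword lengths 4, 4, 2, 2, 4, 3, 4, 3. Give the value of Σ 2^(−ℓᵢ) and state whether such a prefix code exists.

With common denominator 2^4 = 16: Σ 2^(−ℓᵢ) = 1/16 + 1/16 + 4/16 + 4/16 + 1/16 + 2/16 + 1/16 + 2/16 = 16/16 = 1.
Kraft's inequality requires Σ ≤ 1; here Σ = 1 ≤ 1, so such a prefix code exists.

1; yes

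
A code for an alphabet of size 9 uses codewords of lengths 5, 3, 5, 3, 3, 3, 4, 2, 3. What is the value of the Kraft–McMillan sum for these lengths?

1

With common denominator 2^5 = 32: Σ 2^(−ℓᵢ) = 1/32 + 4/32 + 1/32 + 4/32 + 4/32 + 4/32 + 2/32 + 8/32 + 4/32 = 32/32 = 1.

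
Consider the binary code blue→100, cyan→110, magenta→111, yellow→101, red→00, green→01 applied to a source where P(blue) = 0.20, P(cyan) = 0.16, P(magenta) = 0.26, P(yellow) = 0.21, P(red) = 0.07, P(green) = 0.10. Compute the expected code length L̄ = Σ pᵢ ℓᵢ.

L̄ = Σ pᵢ·ℓᵢ = 0.20·3 + 0.16·3 + 0.26·3 + 0.21·3 + 0.07·2 + 0.10·2 = 2.83 bits/symbol.

2.83 bits/symbol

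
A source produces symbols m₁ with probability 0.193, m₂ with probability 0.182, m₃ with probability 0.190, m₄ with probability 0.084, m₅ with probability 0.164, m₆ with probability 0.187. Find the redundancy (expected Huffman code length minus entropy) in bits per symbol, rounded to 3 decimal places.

Entropy H = −Σ p log₂ p ≈ 2.5409 bits.
Huffman merges: 21/250+41/250→31/125; 91/500+187/1000→369/1000; 19/100+193/1000→383/1000; 31/125+369/1000→617/1000; 383/1000+617/1000→1. L = 2617/1000 ≈ 2.6170.
L − H = 2.6170 − 2.5409 = 0.076 bits.

0.076 bits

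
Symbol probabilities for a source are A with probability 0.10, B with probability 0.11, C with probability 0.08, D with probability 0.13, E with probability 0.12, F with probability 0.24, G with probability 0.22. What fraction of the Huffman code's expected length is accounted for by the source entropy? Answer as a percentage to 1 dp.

Entropy H = −Σ p log₂ p ≈ 2.6984 bits.
Huffman merges: 2/25+1/10→9/50; 11/100+3/25→23/100; 13/100+9/50→31/100; 11/50+23/100→9/20; 6/25+31/100→11/20; 9/20+11/20→1. L = 68/25 ≈ 2.7200.
Efficiency = H/L = 2.6984/2.7200 = 99.2%.

99.2%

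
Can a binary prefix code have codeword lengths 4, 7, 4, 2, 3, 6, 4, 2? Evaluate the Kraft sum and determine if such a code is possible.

0.8359375; yes

With common denominator 2^7 = 128: Σ 2^(−ℓᵢ) = 8/128 + 1/128 + 8/128 + 32/128 + 16/128 + 2/128 + 8/128 + 32/128 = 107/128 = 0.8359375.
Kraft's inequality requires Σ ≤ 1; here Σ = 0.8359375 ≤ 1, so such a prefix code exists.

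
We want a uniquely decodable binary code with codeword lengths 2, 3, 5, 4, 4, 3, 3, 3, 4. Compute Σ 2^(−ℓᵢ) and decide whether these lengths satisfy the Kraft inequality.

With common denominator 2^5 = 32: Σ 2^(−ℓᵢ) = 8/32 + 4/32 + 1/32 + 2/32 + 2/32 + 4/32 + 4/32 + 4/32 + 2/32 = 31/32 = 0.96875.
Kraft's inequality requires Σ ≤ 1; here Σ = 0.96875 ≤ 1, so such a prefix code exists.

0.96875; yes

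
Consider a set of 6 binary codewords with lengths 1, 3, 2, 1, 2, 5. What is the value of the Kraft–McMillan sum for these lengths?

With common denominator 2^5 = 32: Σ 2^(−ℓᵢ) = 16/32 + 4/32 + 8/32 + 16/32 + 8/32 + 1/32 = 53/32 = 1.65625.

1.65625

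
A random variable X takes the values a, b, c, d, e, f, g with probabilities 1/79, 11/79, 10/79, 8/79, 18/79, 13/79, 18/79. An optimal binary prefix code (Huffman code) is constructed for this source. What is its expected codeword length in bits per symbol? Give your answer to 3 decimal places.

Repeatedly combine the two least-probable nodes; the expected code length is the sum of the merged weights.
merge 1/79 + 8/79 → 9/79
merge 9/79 + 10/79 → 19/79
merge 11/79 + 13/79 → 24/79
merge 18/79 + 18/79 → 36/79
merge 19/79 + 24/79 → 43/79
merge 36/79 + 43/79 → 1
L = 9/79 + 19/79 + 24/79 + 36/79 + 43/79 + 1 = 210/79 ≈ 2.658 bits/symbol.

2.658 bits/symbol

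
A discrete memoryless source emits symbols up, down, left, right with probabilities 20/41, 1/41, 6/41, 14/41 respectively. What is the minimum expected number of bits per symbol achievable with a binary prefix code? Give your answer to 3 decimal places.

1.683 bits/symbol

Repeatedly combine the two least-probable nodes; the expected code length is the sum of the merged weights.
merge 1/41 + 6/41 → 7/41
merge 7/41 + 14/41 → 21/41
merge 20/41 + 21/41 → 1
L = 7/41 + 21/41 + 1 = 69/41 ≈ 1.683 bits/symbol.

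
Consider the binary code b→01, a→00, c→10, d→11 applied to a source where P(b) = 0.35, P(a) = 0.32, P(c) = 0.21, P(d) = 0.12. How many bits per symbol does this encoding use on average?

2 bits/symbol

L̄ = Σ pᵢ·ℓᵢ = 0.35·2 + 0.32·2 + 0.21·2 + 0.12·2 = 2 bits/symbol.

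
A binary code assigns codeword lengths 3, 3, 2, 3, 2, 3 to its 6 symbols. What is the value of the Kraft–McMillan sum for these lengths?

1

With common denominator 2^3 = 8: Σ 2^(−ℓᵢ) = 1/8 + 1/8 + 2/8 + 1/8 + 2/8 + 1/8 = 8/8 = 1.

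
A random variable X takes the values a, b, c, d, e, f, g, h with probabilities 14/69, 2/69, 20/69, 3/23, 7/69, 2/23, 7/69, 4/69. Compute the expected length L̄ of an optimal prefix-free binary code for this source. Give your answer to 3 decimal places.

2.768 bits/symbol

Repeatedly combine the two least-probable nodes; the expected code length is the sum of the merged weights.
merge 2/69 + 4/69 → 2/23
merge 2/23 + 2/23 → 4/23
merge 7/69 + 7/69 → 14/69
merge 3/23 + 4/23 → 7/23
merge 14/69 + 14/69 → 28/69
merge 20/69 + 7/23 → 41/69
merge 28/69 + 41/69 → 1
L = 2/23 + 4/23 + 14/69 + 7/23 + 28/69 + 41/69 + 1 = 191/69 ≈ 2.768 bits/symbol.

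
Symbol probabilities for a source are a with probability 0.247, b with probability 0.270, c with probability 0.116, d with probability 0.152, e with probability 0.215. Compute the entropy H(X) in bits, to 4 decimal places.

2.2587 bits

H = −Σ pᵢ log₂ pᵢ.
−0.247·log₂(0.247) = 0.4983
−0.270·log₂(0.270) = 0.5100
−0.116·log₂(0.116) = 0.3605
−0.152·log₂(0.152) = 0.4131
−0.215·log₂(0.215) = 0.4768
Sum ≈ 2.2587 → 2.2587 bits.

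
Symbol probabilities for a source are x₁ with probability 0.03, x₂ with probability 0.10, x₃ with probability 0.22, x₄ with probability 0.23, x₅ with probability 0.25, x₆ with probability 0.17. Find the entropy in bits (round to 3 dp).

2.387 bits

H = −Σ pᵢ log₂ pᵢ.
−0.03·log₂(0.03) = 0.1518
−0.10·log₂(0.10) = 0.3322
−0.22·log₂(0.22) = 0.4806
−0.23·log₂(0.23) = 0.4877
−0.25·log₂(0.25) = 0.5000
−0.17·log₂(0.17) = 0.4346
Sum ≈ 2.3868 → 2.387 bits.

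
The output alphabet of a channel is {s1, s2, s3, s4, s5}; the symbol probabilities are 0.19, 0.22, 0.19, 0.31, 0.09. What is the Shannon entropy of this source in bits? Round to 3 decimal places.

H = −Σ pᵢ log₂ pᵢ.
−0.19·log₂(0.19) = 0.4552
−0.22·log₂(0.22) = 0.4806
−0.19·log₂(0.19) = 0.4552
−0.31·log₂(0.31) = 0.5238
−0.09·log₂(0.09) = 0.3127
Sum ≈ 2.2275 → 2.227 bits.

2.227 bits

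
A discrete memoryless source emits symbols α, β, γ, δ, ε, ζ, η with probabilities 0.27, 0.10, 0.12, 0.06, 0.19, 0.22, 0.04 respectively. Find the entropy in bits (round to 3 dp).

H = −Σ pᵢ log₂ pᵢ.
−0.27·log₂(0.27) = 0.5100
−0.10·log₂(0.10) = 0.3322
−0.12·log₂(0.12) = 0.3671
−0.06·log₂(0.06) = 0.2435
−0.19·log₂(0.19) = 0.4552
−0.22·log₂(0.22) = 0.4806
−0.04·log₂(0.04) = 0.1858
Sum ≈ 2.5744 → 2.574 bits.

2.574 bits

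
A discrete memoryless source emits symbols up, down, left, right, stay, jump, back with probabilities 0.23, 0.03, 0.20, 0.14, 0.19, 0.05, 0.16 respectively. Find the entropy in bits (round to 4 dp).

H = −Σ pᵢ log₂ pᵢ.
−0.23·log₂(0.23) = 0.4877
−0.03·log₂(0.03) = 0.1518
−0.20·log₂(0.20) = 0.4644
−0.14·log₂(0.14) = 0.3971
−0.19·log₂(0.19) = 0.4552
−0.05·log₂(0.05) = 0.2161
−0.16·log₂(0.16) = 0.4230
Sum ≈ 2.5953 → 2.5953 bits.

2.5953 bits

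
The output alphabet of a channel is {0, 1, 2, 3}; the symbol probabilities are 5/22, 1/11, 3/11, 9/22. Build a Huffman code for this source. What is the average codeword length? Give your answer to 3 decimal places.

Repeatedly combine the two least-probable nodes; the expected code length is the sum of the merged weights.
merge 1/11 + 5/22 → 7/22
merge 3/11 + 7/22 → 13/22
merge 9/22 + 13/22 → 1
L = 7/22 + 13/22 + 1 = 21/11 ≈ 1.909 bits/symbol.

1.909 bits/symbol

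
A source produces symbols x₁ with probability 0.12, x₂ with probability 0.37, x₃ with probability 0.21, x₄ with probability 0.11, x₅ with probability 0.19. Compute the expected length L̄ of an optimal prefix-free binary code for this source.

2.23 bits/symbol

Repeatedly combine the two least-probable nodes; the expected code length is the sum of the merged weights.
merge 11/100 + 3/25 → 23/100
merge 19/100 + 21/100 → 2/5
merge 23/100 + 37/100 → 3/5
merge 2/5 + 3/5 → 1
L = 23/100 + 2/5 + 3/5 + 1 = 223/100 = 2.23 bits/symbol.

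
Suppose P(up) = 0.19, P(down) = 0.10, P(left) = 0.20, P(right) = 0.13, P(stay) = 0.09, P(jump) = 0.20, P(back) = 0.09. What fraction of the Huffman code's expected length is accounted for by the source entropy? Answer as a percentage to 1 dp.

Entropy H = −Σ p log₂ p ≈ 2.7241 bits.
Huffman merges: 9/100+9/100→9/50; 1/10+13/100→23/100; 9/50+19/100→37/100; 1/5+1/5→2/5; 23/100+37/100→3/5; 2/5+3/5→1. L = 139/50 ≈ 2.7800.
Efficiency = H/L = 2.7241/2.7800 = 98.0%.

98.0%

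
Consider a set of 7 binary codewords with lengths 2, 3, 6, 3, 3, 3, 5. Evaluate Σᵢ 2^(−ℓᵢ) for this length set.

0.796875

With common denominator 2^6 = 64: Σ 2^(−ℓᵢ) = 16/64 + 8/64 + 1/64 + 8/64 + 8/64 + 8/64 + 2/64 = 51/64 = 0.796875.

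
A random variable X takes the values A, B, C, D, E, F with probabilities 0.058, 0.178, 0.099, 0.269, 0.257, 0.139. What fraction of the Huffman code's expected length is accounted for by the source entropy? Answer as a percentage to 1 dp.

Entropy H = −Σ p log₂ p ≈ 2.4208 bits.
Huffman merges: 29/500+99/1000→157/1000; 139/1000+157/1000→37/125; 89/500+257/1000→87/200; 269/1000+37/125→113/200; 87/200+113/200→1. L = 2453/1000 ≈ 2.4530.
Efficiency = H/L = 2.4208/2.4530 = 98.7%.

98.7%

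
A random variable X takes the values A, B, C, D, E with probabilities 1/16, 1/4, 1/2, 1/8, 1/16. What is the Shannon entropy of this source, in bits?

Each probability is a power of 1/2, so log₂(1/p) is an integer.
H = Σ p·log₂(1/p) = 1/16·4 + 1/4·2 + 1/2·1 + 1/8·3 + 1/16·4 = 1.875 bits.

1.875 bits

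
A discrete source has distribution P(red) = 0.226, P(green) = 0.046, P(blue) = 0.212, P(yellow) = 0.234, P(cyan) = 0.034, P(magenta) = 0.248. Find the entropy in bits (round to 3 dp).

2.319 bits

H = −Σ pᵢ log₂ pᵢ.
−0.226·log₂(0.226) = 0.4849
−0.046·log₂(0.046) = 0.2043
−0.212·log₂(0.212) = 0.4744
−0.234·log₂(0.234) = 0.4903
−0.034·log₂(0.034) = 0.1659
−0.248·log₂(0.248) = 0.4989
Sum ≈ 2.3187 → 2.319 bits.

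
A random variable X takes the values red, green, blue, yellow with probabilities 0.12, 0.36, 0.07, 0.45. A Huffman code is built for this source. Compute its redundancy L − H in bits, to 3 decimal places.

Entropy H = −Σ p log₂ p ≈ 1.6846 bits.
Huffman merges: 7/100+3/25→19/100; 19/100+9/25→11/20; 9/20+11/20→1. L = 87/50 ≈ 1.7400.
L − H = 1.7400 − 1.6846 = 0.055 bits.

0.055 bits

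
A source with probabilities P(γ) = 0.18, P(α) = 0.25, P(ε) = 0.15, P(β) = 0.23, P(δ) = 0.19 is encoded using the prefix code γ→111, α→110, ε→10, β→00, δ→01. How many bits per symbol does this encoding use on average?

2.43 bits/symbol

L̄ = Σ pᵢ·ℓᵢ = 0.18·3 + 0.25·3 + 0.15·2 + 0.23·2 + 0.19·2 = 2.43 bits/symbol.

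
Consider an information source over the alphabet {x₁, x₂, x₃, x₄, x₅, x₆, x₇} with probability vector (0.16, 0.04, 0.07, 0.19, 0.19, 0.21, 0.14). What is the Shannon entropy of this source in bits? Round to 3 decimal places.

H = −Σ pᵢ log₂ pᵢ.
−0.16·log₂(0.16) = 0.4230
−0.04·log₂(0.04) = 0.1858
−0.07·log₂(0.07) = 0.2686
−0.19·log₂(0.19) = 0.4552
−0.19·log₂(0.19) = 0.4552
−0.21·log₂(0.21) = 0.4728
−0.14·log₂(0.14) = 0.3971
Sum ≈ 2.6577 → 2.658 bits.

2.658 bits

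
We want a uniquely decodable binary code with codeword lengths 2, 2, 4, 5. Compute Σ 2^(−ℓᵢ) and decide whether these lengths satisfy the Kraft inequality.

With common denominator 2^5 = 32: Σ 2^(−ℓᵢ) = 8/32 + 8/32 + 2/32 + 1/32 = 19/32 = 0.59375.
Kraft's inequality requires Σ ≤ 1; here Σ = 0.59375 ≤ 1, so such a prefix code exists.

0.59375; yes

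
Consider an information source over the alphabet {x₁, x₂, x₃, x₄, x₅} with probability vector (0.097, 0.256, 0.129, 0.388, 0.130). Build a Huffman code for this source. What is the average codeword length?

2.194 bits/symbol

Repeatedly combine the two least-probable nodes; the expected code length is the sum of the merged weights.
merge 97/1000 + 129/1000 → 113/500
merge 13/100 + 113/500 → 89/250
merge 32/125 + 89/250 → 153/250
merge 97/250 + 153/250 → 1
L = 113/500 + 89/250 + 153/250 + 1 = 1097/500 = 2.194 bits/symbol.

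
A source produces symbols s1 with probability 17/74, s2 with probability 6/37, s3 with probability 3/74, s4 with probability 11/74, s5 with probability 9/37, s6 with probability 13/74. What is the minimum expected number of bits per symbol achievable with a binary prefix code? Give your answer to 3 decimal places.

Repeatedly combine the two least-probable nodes; the expected code length is the sum of the merged weights.
merge 3/74 + 11/74 → 7/37
merge 6/37 + 13/74 → 25/74
merge 7/37 + 17/74 → 31/74
merge 9/37 + 25/74 → 43/74
merge 31/74 + 43/74 → 1
L = 7/37 + 25/74 + 31/74 + 43/74 + 1 = 187/74 ≈ 2.527 bits/symbol.

2.527 bits/symbol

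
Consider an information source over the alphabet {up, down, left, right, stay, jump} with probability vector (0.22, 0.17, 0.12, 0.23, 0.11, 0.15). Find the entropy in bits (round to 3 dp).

2.531 bits

H = −Σ pᵢ log₂ pᵢ.
−0.22·log₂(0.22) = 0.4806
−0.17·log₂(0.17) = 0.4346
−0.12·log₂(0.12) = 0.3671
−0.23·log₂(0.23) = 0.4877
−0.11·log₂(0.11) = 0.3503
−0.15·log₂(0.15) = 0.4105
Sum ≈ 2.5307 → 2.531 bits.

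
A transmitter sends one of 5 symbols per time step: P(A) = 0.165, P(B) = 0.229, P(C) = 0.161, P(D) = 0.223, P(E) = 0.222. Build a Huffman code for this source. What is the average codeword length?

2.326 bits/symbol

Repeatedly combine the two least-probable nodes; the expected code length is the sum of the merged weights.
merge 161/1000 + 33/200 → 163/500
merge 111/500 + 223/1000 → 89/200
merge 229/1000 + 163/500 → 111/200
merge 89/200 + 111/200 → 1
L = 163/500 + 89/200 + 111/200 + 1 = 1163/500 = 2.326 bits/symbol.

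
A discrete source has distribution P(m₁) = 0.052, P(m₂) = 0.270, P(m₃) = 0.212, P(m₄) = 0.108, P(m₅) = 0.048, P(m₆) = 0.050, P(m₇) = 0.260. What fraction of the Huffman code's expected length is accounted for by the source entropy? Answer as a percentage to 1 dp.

Entropy H = −Σ p log₂ p ≈ 2.4847 bits.
Huffman merges: 6/125+1/20→49/500; 13/250+49/500→3/20; 27/250+3/20→129/500; 53/250+129/500→47/100; 13/50+27/100→53/100; 47/100+53/100→1. L = 1253/500 ≈ 2.5060.
Efficiency = H/L = 2.4847/2.5060 = 99.1%.

99.1%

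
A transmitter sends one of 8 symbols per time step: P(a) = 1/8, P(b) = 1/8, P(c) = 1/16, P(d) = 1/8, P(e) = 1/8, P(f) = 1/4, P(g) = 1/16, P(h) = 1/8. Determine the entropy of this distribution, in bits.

2.875 bits

Each probability is a power of 1/2, so log₂(1/p) is an integer.
H = Σ p·log₂(1/p) = 1/8·3 + 1/8·3 + 1/16·4 + 1/8·3 + 1/8·3 + 1/4·2 + 1/16·4 + 1/8·3 = 2.875 bits.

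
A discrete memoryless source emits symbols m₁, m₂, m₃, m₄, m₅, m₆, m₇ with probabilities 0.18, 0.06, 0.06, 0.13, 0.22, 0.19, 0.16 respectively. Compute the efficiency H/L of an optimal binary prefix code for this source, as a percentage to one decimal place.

Entropy H = −Σ p log₂ p ≈ 2.6738 bits.
Huffman merges: 3/50+3/50→3/25; 3/25+13/100→1/4; 4/25+9/50→17/50; 19/100+11/50→41/100; 1/4+17/50→59/100; 41/100+59/100→1. L = 271/100 ≈ 2.7100.
Efficiency = H/L = 2.6738/2.7100 = 98.7%.

98.7%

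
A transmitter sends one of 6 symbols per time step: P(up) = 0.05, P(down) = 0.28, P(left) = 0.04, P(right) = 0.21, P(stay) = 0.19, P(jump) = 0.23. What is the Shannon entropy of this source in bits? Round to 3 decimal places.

H = −Σ pᵢ log₂ pᵢ.
−0.05·log₂(0.05) = 0.2161
−0.28·log₂(0.28) = 0.5142
−0.04·log₂(0.04) = 0.1858
−0.21·log₂(0.21) = 0.4728
−0.19·log₂(0.19) = 0.4552
−0.23·log₂(0.23) = 0.4877
Sum ≈ 2.3318 → 2.332 bits.

2.332 bits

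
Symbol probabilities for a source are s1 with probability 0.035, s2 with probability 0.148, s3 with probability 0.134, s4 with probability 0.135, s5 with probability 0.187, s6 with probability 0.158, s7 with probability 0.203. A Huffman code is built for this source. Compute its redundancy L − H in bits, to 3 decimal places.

Entropy H = −Σ p log₂ p ≈ 2.6957 bits.
Huffman merges: 7/200+67/500→169/1000; 27/200+37/250→283/1000; 79/500+169/1000→327/1000; 187/1000+203/1000→39/100; 283/1000+327/1000→61/100; 39/100+61/100→1. L = 2779/1000 ≈ 2.7790.
L − H = 2.7790 − 2.6957 = 0.083 bits.

0.083 bits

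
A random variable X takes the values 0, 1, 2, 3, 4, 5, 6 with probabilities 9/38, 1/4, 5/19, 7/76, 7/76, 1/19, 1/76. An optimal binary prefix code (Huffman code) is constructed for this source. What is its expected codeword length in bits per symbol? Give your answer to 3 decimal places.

2.474 bits/symbol

Repeatedly combine the two least-probable nodes; the expected code length is the sum of the merged weights.
merge 1/76 + 1/19 → 5/76
merge 5/76 + 7/76 → 3/19
merge 7/76 + 3/19 → 1/4
merge 9/38 + 1/4 → 37/76
merge 1/4 + 5/19 → 39/76
merge 37/76 + 39/76 → 1
L = 5/76 + 3/19 + 1/4 + 37/76 + 39/76 + 1 = 47/19 ≈ 2.474 bits/symbol.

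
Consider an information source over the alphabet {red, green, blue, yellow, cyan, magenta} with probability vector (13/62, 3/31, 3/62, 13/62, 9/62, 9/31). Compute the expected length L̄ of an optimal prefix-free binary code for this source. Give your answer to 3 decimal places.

Repeatedly combine the two least-probable nodes; the expected code length is the sum of the merged weights.
merge 3/62 + 3/31 → 9/62
merge 9/62 + 9/62 → 9/31
merge 13/62 + 13/62 → 13/31
merge 9/31 + 9/31 → 18/31
merge 13/31 + 18/31 → 1
L = 9/62 + 9/31 + 13/31 + 18/31 + 1 = 151/62 ≈ 2.435 bits/symbol.

2.435 bits/symbol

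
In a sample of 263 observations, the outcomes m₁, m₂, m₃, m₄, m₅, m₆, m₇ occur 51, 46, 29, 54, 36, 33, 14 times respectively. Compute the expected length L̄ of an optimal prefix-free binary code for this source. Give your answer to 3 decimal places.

2.764 bits/symbol

Probabilities are the counts divided by 263.
Repeatedly combine the two least-probable nodes; the expected code length is the sum of the merged weights.
merge 14/263 + 29/263 → 43/263
merge 33/263 + 36/263 → 69/263
merge 43/263 + 46/263 → 89/263
merge 51/263 + 54/263 → 105/263
merge 69/263 + 89/263 → 158/263
merge 105/263 + 158/263 → 1
L = 43/263 + 69/263 + 89/263 + 105/263 + 158/263 + 1 = 727/263 ≈ 2.764 bits/symbol.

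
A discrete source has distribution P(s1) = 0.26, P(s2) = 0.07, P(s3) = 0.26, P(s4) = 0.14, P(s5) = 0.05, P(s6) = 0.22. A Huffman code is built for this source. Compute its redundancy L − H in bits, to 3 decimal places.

Entropy H = −Σ p log₂ p ≈ 2.3729 bits.
Huffman merges: 1/20+7/100→3/25; 3/25+7/50→13/50; 11/50+13/50→12/25; 13/50+13/50→13/25; 12/25+13/25→1. L = 119/50 ≈ 2.3800.
L − H = 2.3800 − 2.3729 = 0.007 bits.

0.007 bits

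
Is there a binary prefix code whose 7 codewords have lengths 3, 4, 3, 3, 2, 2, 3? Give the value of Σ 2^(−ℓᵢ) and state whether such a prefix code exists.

With common denominator 2^4 = 16: Σ 2^(−ℓᵢ) = 2/16 + 1/16 + 2/16 + 2/16 + 4/16 + 4/16 + 2/16 = 17/16 = 1.0625.
Kraft's inequality requires Σ ≤ 1; here Σ = 1.0625 > 1, so no such prefix code exists.

1.0625; no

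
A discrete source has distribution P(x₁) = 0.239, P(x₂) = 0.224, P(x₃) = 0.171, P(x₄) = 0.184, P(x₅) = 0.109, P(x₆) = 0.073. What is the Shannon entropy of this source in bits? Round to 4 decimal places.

2.4863 bits

H = −Σ pᵢ log₂ pᵢ.
−0.239·log₂(0.239) = 0.4935
−0.224·log₂(0.224) = 0.4835
−0.171·log₂(0.171) = 0.4357
−0.184·log₂(0.184) = 0.4494
−0.109·log₂(0.109) = 0.3485
−0.073·log₂(0.073) = 0.2756
Sum ≈ 2.4863 → 2.4863 bits.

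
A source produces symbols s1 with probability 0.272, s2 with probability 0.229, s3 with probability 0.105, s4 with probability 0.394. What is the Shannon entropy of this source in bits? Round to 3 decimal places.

1.869 bits

H = −Σ pᵢ log₂ pᵢ.
−0.272·log₂(0.272) = 0.5109
−0.229·log₂(0.229) = 0.4870
−0.105·log₂(0.105) = 0.3414
−0.394·log₂(0.394) = 0.5294
Sum ≈ 1.8687 → 1.869 bits.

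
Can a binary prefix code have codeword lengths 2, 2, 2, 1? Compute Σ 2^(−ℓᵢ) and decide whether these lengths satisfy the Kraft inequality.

1.25; no

With common denominator 2^2 = 4: Σ 2^(−ℓᵢ) = 1/4 + 1/4 + 1/4 + 2/4 = 5/4 = 1.25.
Kraft's inequality requires Σ ≤ 1; here Σ = 1.25 > 1, so no such prefix code exists.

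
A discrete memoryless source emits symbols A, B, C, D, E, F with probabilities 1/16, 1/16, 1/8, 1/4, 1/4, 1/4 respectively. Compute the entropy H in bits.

Each probability is a power of 1/2, so log₂(1/p) is an integer.
H = Σ p·log₂(1/p) = 1/16·4 + 1/16·4 + 1/8·3 + 1/4·2 + 1/4·2 + 1/4·2 = 2.375 bits.

2.375 bits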